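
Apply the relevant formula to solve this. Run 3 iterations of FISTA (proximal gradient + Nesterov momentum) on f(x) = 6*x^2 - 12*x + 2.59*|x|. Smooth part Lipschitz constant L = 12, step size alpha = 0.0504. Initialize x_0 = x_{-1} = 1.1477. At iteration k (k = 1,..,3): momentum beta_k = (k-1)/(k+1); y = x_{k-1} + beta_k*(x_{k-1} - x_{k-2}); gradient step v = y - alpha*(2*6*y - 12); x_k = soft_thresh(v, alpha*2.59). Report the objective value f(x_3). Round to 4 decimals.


FISTA on f(x) = 6*x^2 - 12*x + 2.59*|x|
L = 12, alpha = 0.0504
Iteration 1: beta = 0.0, y = 1.1477 + 0.0*(1.1477 - 1.1477) = 1.1477
  grad(y) = 1.7724, v = y - alpha*grad = 1.0584
  prox(v) = soft_thresh(1.0584, 0.1305) = 0.9278
Iteration 2: beta = 0.3333, y = 0.9278 + 0.3333*(0.9278 - 1.1477) = 0.8545
  grad(y) = -1.7454, v = y - alpha*grad = 0.9425
  prox(v) = soft_thresh(0.9425, 0.1305) = 0.812
Iteration 3: beta = 0.5, y = 0.812 + 0.5*(0.812 - 0.9278) = 0.7541
  grad(y) = -2.9514, v = y - alpha*grad = 0.9028
  prox(v) = soft_thresh(0.9028, 0.1305) = 0.7723
f(x_3) = 6*0.7723^2 - 12*0.7723 + 2.59*|0.7723| = -3.6887


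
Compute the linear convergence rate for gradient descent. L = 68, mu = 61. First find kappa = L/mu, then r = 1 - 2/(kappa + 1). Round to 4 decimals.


Step 1: Compute the condition number.
kappa = L/mu = 68/61 = 1.1148
Step 2: Compute the convergence rate.
r = 1 - 2/(kappa + 1) = 1 - 2*mu/(L + mu) = (L - mu)/(L + mu) = 7/129 = 0.0543


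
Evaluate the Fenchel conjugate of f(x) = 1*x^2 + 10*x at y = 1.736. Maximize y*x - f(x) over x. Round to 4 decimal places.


f*(y) = sup_x {y*x - a*x^2 - b*x} = sup_x {(y-b)*x - a*x^2}
FOC: (y - b) - 2a*x = 0 => x* = (y - b)/(2a)
x* = (1.736 - 10)/(2*1) = -4.132
f*(1.736) = (y-b)^2/(4a) = (1.736 - 10)^2/(4*1)
= 68.2937/4 = 17.0734


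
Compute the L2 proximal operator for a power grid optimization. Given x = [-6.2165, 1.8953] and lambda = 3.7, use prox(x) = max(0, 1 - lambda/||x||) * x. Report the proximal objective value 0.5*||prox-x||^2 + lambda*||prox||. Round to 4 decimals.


Step 1: Compute ||x||.
||x|| = 6.499
Step 2: Compute scaling factor.
scale = max(0, 1 - 3.7/6.499) = 0.4307
Step 3: prox(x) = [-2.6773, 0.8163]
||prox(x)|| = 2.799
Step 4: Proximal objective.
0.5*||prox-x||^2 = 6.845
lambda*||prox|| = 10.3563
Total = 17.2013


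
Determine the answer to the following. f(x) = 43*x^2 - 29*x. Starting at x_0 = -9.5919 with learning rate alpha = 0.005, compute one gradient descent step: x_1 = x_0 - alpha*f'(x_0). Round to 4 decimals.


We compute the gradient at x_0 and apply the update.
f'(x) = 86*x - 29
f'(-9.5919) = 86*-9.5919 - 29 = -853.9034
x_1 = -9.5919 - 0.005*-853.9034 = -5.3224


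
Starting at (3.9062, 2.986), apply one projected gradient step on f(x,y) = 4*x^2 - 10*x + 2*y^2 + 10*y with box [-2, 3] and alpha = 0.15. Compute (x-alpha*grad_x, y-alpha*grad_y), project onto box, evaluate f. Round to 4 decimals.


Step 1: Compute gradient at (3.9062, 2.986).
grad_x = 2*4*3.9062 - 10 = 21.2496
grad_y = 2*2*2.986 + 10 = 21.944
Step 2: Gradient step.
x_raw = 3.9062 - 0.15*21.2496 = 0.7188
y_raw = 2.986 - 0.15*21.944 = -0.3056
Step 3: Project onto [-2, 3].
x_proj = clip(0.7188) = 0.7188
y_proj = clip(-0.3056) = -0.3056
Step 4: Evaluate f.
f(0.7188, -0.3056) = -7.9904


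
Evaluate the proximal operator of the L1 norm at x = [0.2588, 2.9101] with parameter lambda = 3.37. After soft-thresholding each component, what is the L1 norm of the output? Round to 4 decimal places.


Soft-thresholding with lambda = 3.37:
prox(0.2588) = sign(0.2588)*max(|0.2588| - 3.37, 0) = 0.0
prox(2.9101) = sign(2.9101)*max(|2.9101| - 3.37, 0) = 0.0
prox(x) = [0.0, 0.0]
||prox(x)||_1 = 0.0 + 0.0 = 0.0


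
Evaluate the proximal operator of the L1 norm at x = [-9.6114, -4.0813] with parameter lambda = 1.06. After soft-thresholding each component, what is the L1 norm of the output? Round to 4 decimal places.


Soft-thresholding with lambda = 1.06:
prox(-9.6114) = sign(-9.6114)*max(|-9.6114| - 1.06, 0) = -8.5514
prox(-4.0813) = sign(-4.0813)*max(|-4.0813| - 1.06, 0) = -3.0213
prox(x) = [-8.5514, -3.0213]
||prox(x)||_1 = 8.5514 + 3.0213 = 11.5727


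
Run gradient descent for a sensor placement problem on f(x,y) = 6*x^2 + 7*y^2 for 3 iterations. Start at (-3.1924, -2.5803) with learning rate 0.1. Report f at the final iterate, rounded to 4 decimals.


Gradient descent on f(x,y) = 6*x^2 + 7*y^2.
Starting point: (-3.1924, -2.5803), alpha = 0.1
Step 1: grad_x = 2*6*-3.1924 = -38.3088, grad_y = 2*7*-2.5803 = -36.1242
  x_1 = -3.1924 - 0.1*-38.3088 = 0.6385
  y_1 = -2.5803 - 0.1*-36.1242 = 1.0321
Step 2: grad_x = 2*6*0.6385 = 7.6618, grad_y = 2*7*1.0321 = 14.4497
  x_2 = 0.6385 - 0.1*7.6618 = -0.1277
  y_2 = 1.0321 - 0.1*14.4497 = -0.4128
Step 3: grad_x = 2*6*-0.1277 = -1.5324, grad_y = 2*7*-0.4128 = -5.7799
  x_3 = -0.1277 - 0.1*-1.5324 = 0.0255
  y_3 = -0.4128 - 0.1*-5.7799 = 0.1651
f(0.0255, 0.1651) = 6*0.0255^2 + 7*0.1651^2 = 0.1948


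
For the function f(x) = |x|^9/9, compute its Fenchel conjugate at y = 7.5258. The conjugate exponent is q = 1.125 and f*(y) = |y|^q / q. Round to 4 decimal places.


The conjugate exponent q satisfies 1/p + 1/q = 1.
p = 9, so q = 9/(9 - 1) = 1.125
|y|^q = 7.5258^1.125 = 9.6855
f*(7.5258) = 9.6855 / 1.125 = 8.6093


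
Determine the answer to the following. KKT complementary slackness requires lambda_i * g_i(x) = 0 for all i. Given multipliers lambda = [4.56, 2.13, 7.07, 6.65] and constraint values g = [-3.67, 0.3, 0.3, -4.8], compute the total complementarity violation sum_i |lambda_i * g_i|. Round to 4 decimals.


KKT complementary slackness check:
lambda_1 * g_1 = 4.56 * -3.67 = -16.7352
lambda_2 * g_2 = 2.13 * 0.3 = 0.639
lambda_3 * g_3 = 7.07 * 0.3 = 2.121
lambda_4 * g_4 = 6.65 * -4.8 = -31.92
Total violation = 16.7352 + 0.639 + 2.121 + 31.92 = 51.4152


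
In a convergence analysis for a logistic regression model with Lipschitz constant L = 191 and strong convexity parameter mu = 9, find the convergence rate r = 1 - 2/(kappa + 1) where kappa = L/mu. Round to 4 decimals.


Step 1: Compute the condition number.
kappa = L/mu = 191/9 = 21.2222
Step 2: Compute the convergence rate.
r = 1 - 2/(kappa + 1) = 1 - 2*mu/(L + mu) = (L - mu)/(L + mu) = 182/200 = 0.91


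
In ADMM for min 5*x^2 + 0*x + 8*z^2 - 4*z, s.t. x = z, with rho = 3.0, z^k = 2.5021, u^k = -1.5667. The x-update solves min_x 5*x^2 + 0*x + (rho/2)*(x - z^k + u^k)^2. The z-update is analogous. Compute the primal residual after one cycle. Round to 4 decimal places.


ADMM iteration with rho = 3.0, z^k = 2.5021, u^k = -1.5667
Step 1: x-update.
Minimize 5*x^2 + 0*x + (3.0/2)*(x - 2.5021 - 1.5667)^2
FOC: (2*5 + 3.0)*x = 0 + 3.0*(2.5021 + 1.5667)
x^{k+1} = 0.939
Step 2: z-update.
Minimize 8*z^2 - 4*z + (3.0/2)*(0.939 - z - 1.5667)^2
FOC: (2*8 + 3.0)*z = 4 + 3.0*(0.939 - 1.5667)
z^{k+1} = 0.1114
Step 3: u-update.
u^{k+1} = -1.5667 + 0.939 - 0.1114 = -0.7392
Step 4: Primal residual = |0.939 - 0.1114| = 0.8275


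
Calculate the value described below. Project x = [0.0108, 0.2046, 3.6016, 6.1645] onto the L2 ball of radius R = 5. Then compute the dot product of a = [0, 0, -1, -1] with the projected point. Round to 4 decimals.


Step 1: Compute ||x|| (intermediates to 6 decimals).
||x|| = sqrt(0.0108^2 + 0.2046^2 + 3.6016^2 + 6.1645^2) = 7.142448
Step 2: Project.
Since ||x|| > R, scale = R/||x|| = 5/7.142448 = 0.70004, proj(x) = scale * x
proj(x) = [0.00756, 0.143228, 2.521264, 4.315397]
Step 3: Dot product.
a^T * proj(x) = 0*0.00756 + 0*0.143228 - 1*2.521264 - 1*4.315397 = -6.8367


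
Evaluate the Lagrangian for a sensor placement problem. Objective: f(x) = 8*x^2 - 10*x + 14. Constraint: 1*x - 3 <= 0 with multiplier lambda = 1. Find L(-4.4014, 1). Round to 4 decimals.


Step 1: Evaluate f(x).
f(-4.4014) = 8*(-4.4014)^2 - 10*(-4.4014) + 14 = 212.9926
Step 2: Evaluate g(x).
g(-4.4014) = 1*-4.4014 - 3 = -7.4014
Step 3: Compute Lagrangian.
L = 212.9926 + 1*-7.4014 = 205.5912


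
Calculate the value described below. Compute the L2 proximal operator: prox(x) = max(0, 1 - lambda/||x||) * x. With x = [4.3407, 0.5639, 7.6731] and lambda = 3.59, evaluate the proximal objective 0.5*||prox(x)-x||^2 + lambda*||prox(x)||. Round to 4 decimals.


Step 1: Compute ||x||.
||x|| = 8.8338
Step 2: Compute scaling factor.
scale = max(0, 1 - 3.59/8.8338) = 0.5936
Step 3: prox(x) = [2.5767, 0.3347, 4.5548]
||prox(x)|| = 5.2438
Step 4: Proximal objective.
0.5*||prox-x||^2 = 6.4441
lambda*||prox|| = 18.8252
Total = 25.2693


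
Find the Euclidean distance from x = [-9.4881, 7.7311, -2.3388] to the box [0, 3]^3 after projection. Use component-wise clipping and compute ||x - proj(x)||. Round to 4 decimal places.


Project each component onto [0, 3].
clip(-9.4881) = 0.0, clip(7.7311) = 3.0, clip(-2.3388) = 0.0
Projection = [0.0, 3.0, 0.0]
Squared diffs: [90.024, 22.3833, 5.47]
Distance = sqrt(117.8773) = 10.8571


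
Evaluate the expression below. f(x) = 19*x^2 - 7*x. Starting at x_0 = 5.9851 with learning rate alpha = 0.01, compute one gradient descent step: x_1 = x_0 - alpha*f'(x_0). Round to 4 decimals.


We compute the gradient at x_0 and apply the update.
f'(x) = 38*x - 7
f'(5.9851) = 38*5.9851 - 7 = 220.4338
x_1 = 5.9851 - 0.01*220.4338 = 3.7808


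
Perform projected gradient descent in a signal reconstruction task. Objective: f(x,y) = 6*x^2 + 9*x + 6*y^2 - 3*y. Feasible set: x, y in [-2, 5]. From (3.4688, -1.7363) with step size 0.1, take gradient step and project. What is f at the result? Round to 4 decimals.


Step 1: Compute gradient at (3.4688, -1.7363).
grad_x = 2*6*3.4688 + 9 = 50.6256
grad_y = 2*6*-1.7363 - 3 = -23.8356
Step 2: Gradient step.
x_raw = 3.4688 - 0.1*50.6256 = -1.5938
y_raw = -1.7363 - 0.1*-23.8356 = 0.6473
Step 3: Project onto [-2, 5].
x_proj = clip(-1.5938) = -1.5938
y_proj = clip(0.6473) = 0.6473
Step 4: Evaluate f.
f(-1.5938, 0.6473) = 1.4685


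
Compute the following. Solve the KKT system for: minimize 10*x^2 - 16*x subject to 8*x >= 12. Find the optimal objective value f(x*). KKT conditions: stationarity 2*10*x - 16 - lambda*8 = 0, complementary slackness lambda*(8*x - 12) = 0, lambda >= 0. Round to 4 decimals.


Step 1: Try lambda = 0 (constraint inactive).
x_unc = 16/(2*10) = 0.8
Check: 8*0.8 = 6.4 < 12 -- violated!
Step 2: Constraint must be active: 8*x = 12
x* = 12/8 = 1.5
lambda = (2*10*1.5 - 16)/8 = 1.75
Step 3: Compute optimal value.
f(x*) = 10*1.5^2 - 16*1.5 = -1.5


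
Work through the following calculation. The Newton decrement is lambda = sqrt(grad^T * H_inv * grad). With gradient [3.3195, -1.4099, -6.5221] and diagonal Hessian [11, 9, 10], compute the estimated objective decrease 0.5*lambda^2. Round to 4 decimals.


Step 1: H is diagonal, so H^(-1) * g = [0.3018, -0.1567, -0.6522].
Step 2: g^T H^(-1) g = sum_i g_i^2 / H_ii
  = (3.3195)^2/11 + (-1.4099)^2/9 + (-6.5221)^2/10
  = 1.0017 + 0.2209 + 4.2538 = 5.4764
Step 3: Objective decrease = 0.5 * g^T H^(-1) g = 2.7382


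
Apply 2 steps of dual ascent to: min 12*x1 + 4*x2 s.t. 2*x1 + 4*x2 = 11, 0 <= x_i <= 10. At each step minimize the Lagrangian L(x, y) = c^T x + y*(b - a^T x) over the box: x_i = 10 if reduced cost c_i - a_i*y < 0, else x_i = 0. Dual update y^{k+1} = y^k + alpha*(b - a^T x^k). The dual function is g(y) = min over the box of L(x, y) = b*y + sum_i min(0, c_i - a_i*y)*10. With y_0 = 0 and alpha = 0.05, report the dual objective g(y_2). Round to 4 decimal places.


Dual ascent for LP: min 12*x1 + 4*x2, 2*x1 + 4*x2 = 11, 0 <= x_i <= 10
Step 1: y^k = 0.0, reduced costs: (12.0, 4.0)
  x^k = (0.0, 0.0), subgradient = b - a^T x = 11.0
  y^{k+1} = 0.0 + 0.05*11.0 = 0.55
Step 2: y^k = 0.55, reduced costs: (10.9, 1.8)
  x^k = (0.0, 0.0), subgradient = b - a^T x = 11.0
  y^{k+1} = 0.55 + 0.05*11.0 = 1.1
Dual objective at y_2 = 1.1: reduced costs (9.8, -0.4), box minimizer x = (0.0, 10.0)
g(y_2) = b*y + (c1 - a1*y)*x1 + (c2 - a2*y)*x2 = 11*1.1 + 9.8*0.0 + (-0.4)*10.0 = 12.1 + 0.0 - 4.0 = 8.1


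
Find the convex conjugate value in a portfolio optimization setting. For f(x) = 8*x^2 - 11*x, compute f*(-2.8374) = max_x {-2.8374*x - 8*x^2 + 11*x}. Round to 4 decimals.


f*(y) = sup_x {y*x - a*x^2 - b*x} = sup_x {(y-b)*x - a*x^2}
FOC: (y - b) - 2a*x = 0 => x* = (y - b)/(2a)
x* = (-2.8374 + 11)/(2*8) = 0.5102
f*(-2.8374) = (y-b)^2/(4a) = (-2.8374 + 11)^2/(4*8)
= 66.628/32 = 2.0821


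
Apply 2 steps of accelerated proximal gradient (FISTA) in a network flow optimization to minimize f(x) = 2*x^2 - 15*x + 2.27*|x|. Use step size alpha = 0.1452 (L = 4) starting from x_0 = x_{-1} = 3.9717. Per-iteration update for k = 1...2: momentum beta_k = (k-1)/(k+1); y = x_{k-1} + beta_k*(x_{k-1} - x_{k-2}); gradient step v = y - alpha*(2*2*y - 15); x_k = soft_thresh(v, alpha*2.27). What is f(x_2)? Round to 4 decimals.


FISTA on f(x) = 2*x^2 - 15*x + 2.27*|x|
L = 4, alpha = 0.1452
Iteration 1: beta = 0.0, y = 3.9717 + 0.0*(3.9717 - 3.9717) = 3.9717
  grad(y) = 0.8868, v = y - alpha*grad = 3.8429
  prox(v) = soft_thresh(3.8429, 0.3296) = 3.5133
Iteration 2: beta = 0.3333, y = 3.5133 + 0.3333*(3.5133 - 3.9717) = 3.3605
  grad(y) = -1.5578, v = y - alpha*grad = 3.5867
  prox(v) = soft_thresh(3.5867, 0.3296) = 3.2571
f(x_2) = 2*3.2571^2 - 15*3.2571 + 2.27*|3.2571| = -20.2455


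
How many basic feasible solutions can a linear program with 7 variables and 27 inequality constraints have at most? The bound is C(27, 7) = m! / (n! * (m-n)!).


Each vertex corresponds to some choice of n active constraints out of m, so the number of vertices is at most C(m, n) = m! / (n!(m-n)!).
m = 27, n = 7
Numerator: 27 * 26 * 25 * 24 * 23 * 22 * 21
Denominator: 7! = 5040
C(27, 7) = 888030


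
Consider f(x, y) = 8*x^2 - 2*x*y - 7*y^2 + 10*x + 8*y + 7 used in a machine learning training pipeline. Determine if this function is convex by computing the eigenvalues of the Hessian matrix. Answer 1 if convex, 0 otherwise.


The Hessian of f(x,y) = 8*x^2 - 2*x*y - 7*y^2 + 10*x + 8*y + 7 is:
H = [[16, -2], [-2, -14]]
Trace = 16 - 14 = 2
Determinant = 16*-14 - (-2)^2 = -228
Discriminant = (2)^2 - 4*-228 = 916.0
Eigenvalues: lambda_1 = -14.1327, lambda_2 = 16.1327
The function is not convex.

0


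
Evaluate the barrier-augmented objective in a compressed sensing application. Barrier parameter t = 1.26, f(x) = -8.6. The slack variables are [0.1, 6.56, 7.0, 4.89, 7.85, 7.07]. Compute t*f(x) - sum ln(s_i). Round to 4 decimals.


Step 1: Compute log-barrier.
ln values: [-2.3026, 1.881, 1.9459, 1.5872, 2.0605, 1.9559]
phi = -(-2.3026 + 1.881 + 1.9459 + 1.5872 + 2.0605 + 1.9559) = -7.1279
Step 2: Compute augmented objective.
t*f(x) = 1.26*-8.6 = -10.836
Total = -10.836 - 7.1279 = -17.9639


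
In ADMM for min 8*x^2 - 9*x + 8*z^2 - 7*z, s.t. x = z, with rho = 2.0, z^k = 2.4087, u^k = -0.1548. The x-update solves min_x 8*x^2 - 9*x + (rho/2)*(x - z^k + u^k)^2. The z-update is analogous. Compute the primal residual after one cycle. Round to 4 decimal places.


ADMM iteration with rho = 2.0, z^k = 2.4087, u^k = -0.1548
Step 1: x-update.
Minimize 8*x^2 - 9*x + (2.0/2)*(x - 2.4087 - 0.1548)^2
FOC: (2*8 + 2.0)*x = 9 + 2.0*(2.4087 + 0.1548)
x^{k+1} = 0.7848
Step 2: z-update.
Minimize 8*z^2 - 7*z + (2.0/2)*(0.7848 - z - 0.1548)^2
FOC: (2*8 + 2.0)*z = 7 + 2.0*(0.7848 - 0.1548)
z^{k+1} = 0.4589
Step 3: u-update.
u^{k+1} = -0.1548 + 0.7848 - 0.4589 = 0.1711
Step 4: Primal residual = |0.7848 - 0.4589| = 0.3259


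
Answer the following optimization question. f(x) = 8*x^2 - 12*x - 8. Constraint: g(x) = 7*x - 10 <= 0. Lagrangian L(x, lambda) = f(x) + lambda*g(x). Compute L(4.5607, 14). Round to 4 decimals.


Step 1: Evaluate f(x).
f(4.5607) = 8*4.5607^2 - 12*4.5607 - 8 = 103.6715
Step 2: Evaluate g(x).
g(4.5607) = 7*4.5607 - 10 = 21.9249
Step 3: Compute Lagrangian.
L = 103.6715 + 14*21.9249 = 410.6201


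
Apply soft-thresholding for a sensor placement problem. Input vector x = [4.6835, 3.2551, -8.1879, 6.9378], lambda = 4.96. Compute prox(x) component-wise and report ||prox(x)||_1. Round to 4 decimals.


Soft-thresholding with lambda = 4.96:
prox(4.6835) = sign(4.6835)*max(|4.6835| - 4.96, 0) = 0.0
prox(3.2551) = sign(3.2551)*max(|3.2551| - 4.96, 0) = 0.0
prox(-8.1879) = sign(-8.1879)*max(|-8.1879| - 4.96, 0) = -3.2279
prox(6.9378) = sign(6.9378)*max(|6.9378| - 4.96, 0) = 1.9778
prox(x) = [0.0, 0.0, -3.2279, 1.9778]
||prox(x)||_1 = 0.0 + 0.0 + 3.2279 + 1.9778 = 5.2057


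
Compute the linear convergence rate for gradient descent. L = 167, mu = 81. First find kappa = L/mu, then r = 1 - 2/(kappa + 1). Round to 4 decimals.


Step 1: Compute the condition number.
kappa = L/mu = 167/81 = 2.0617
Step 2: Compute the convergence rate.
r = 1 - 2/(kappa + 1) = 1 - 2*mu/(L + mu) = (L - mu)/(L + mu) = 86/248 = 0.3468


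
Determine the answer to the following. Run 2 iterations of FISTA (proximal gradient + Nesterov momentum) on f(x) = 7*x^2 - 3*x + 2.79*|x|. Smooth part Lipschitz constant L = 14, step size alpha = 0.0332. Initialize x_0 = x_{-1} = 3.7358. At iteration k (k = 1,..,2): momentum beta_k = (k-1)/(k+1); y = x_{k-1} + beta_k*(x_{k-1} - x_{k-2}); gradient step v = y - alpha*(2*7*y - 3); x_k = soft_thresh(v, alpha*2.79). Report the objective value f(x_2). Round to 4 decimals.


FISTA on f(x) = 7*x^2 - 3*x + 2.79*|x|
L = 14, alpha = 0.0332
Iteration 1: beta = 0.0, y = 3.7358 + 0.0*(3.7358 - 3.7358) = 3.7358
  grad(y) = 49.3012, v = y - alpha*grad = 2.099
  prox(v) = soft_thresh(2.099, 0.0926) = 2.0064
Iteration 2: beta = 0.3333, y = 2.0064 + 0.3333*(2.0064 - 3.7358) = 1.4299
  grad(y) = 17.0185, v = y - alpha*grad = 0.8649
  prox(v) = soft_thresh(0.8649, 0.0926) = 0.7723
f(x_2) = 7*0.7723^2 - 3*0.7723 + 2.79*|0.7723| = 4.0124


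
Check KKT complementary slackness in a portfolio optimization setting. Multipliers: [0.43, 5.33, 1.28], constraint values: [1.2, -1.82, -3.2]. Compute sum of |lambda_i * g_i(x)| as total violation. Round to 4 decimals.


KKT complementary slackness check:
lambda_1 * g_1 = 0.43 * 1.2 = 0.516
lambda_2 * g_2 = 5.33 * -1.82 = -9.7006
lambda_3 * g_3 = 1.28 * -3.2 = -4.096
Total violation = 0.516 + 9.7006 + 4.096 = 14.3126


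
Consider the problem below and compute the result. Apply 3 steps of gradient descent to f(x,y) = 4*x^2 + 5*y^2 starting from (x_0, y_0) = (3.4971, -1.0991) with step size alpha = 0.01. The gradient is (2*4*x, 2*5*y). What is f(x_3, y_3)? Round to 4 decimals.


Gradient descent on f(x,y) = 4*x^2 + 5*y^2.
Starting point: (3.4971, -1.0991), alpha = 0.01
Step 1: grad_x = 2*4*3.4971 = 27.9768, grad_y = 2*5*-1.0991 = -10.991
  x_1 = 3.4971 - 0.01*27.9768 = 3.2173
  y_1 = -1.0991 - 0.01*-10.991 = -0.9892
Step 2: grad_x = 2*4*3.2173 = 25.7387, grad_y = 2*5*-0.9892 = -9.8919
  x_2 = 3.2173 - 0.01*25.7387 = 2.9599
  y_2 = -0.9892 - 0.01*-9.8919 = -0.8903
Step 3: grad_x = 2*4*2.9599 = 23.6796, grad_y = 2*5*-0.8903 = -8.9027
  x_3 = 2.9599 - 0.01*23.6796 = 2.7231
  y_3 = -0.8903 - 0.01*-8.9027 = -0.8012
f(2.7231, -0.8012) = 4*2.7231^2 + 5*(-0.8012)^2 = 32.8721


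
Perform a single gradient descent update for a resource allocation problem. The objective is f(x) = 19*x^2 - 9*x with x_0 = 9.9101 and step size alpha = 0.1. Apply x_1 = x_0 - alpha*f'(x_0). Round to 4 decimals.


We compute the gradient at x_0 and apply the update.
f'(x) = 38*x - 9
f'(9.9101) = 38*9.9101 - 9 = 367.5838
x_1 = 9.9101 - 0.1*367.5838 = -26.8483


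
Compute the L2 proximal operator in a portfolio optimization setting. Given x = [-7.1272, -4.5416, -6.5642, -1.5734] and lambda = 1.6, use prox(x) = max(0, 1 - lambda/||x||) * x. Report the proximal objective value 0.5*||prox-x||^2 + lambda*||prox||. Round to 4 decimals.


Step 1: Compute ||x||.
||x|| = 10.8161
Step 2: Compute scaling factor.
scale = max(0, 1 - 1.6/10.8161) = 0.8521
Step 3: prox(x) = [-6.0729, -3.8698, -5.5932, -1.3407]
||prox(x)|| = 9.2161
Step 4: Proximal objective.
0.5*||prox-x||^2 = 1.28
lambda*||prox|| = 14.7458
Total = 16.0257


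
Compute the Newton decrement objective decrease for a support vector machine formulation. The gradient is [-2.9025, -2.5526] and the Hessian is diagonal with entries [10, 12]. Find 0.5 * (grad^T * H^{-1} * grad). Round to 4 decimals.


Step 1: H is diagonal, so H^(-1) * g = [-0.2903, -0.2127].
Step 2: g^T H^(-1) g = sum_i g_i^2 / H_ii
  = (-2.9025)^2/10 + (-2.5526)^2/12
  = 0.8425 + 0.543 = 1.3854
Step 3: Objective decrease = 0.5 * g^T H^(-1) g = 0.6927


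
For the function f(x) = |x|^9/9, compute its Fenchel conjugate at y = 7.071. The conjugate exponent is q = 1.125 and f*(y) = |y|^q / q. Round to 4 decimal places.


The conjugate exponent q satisfies 1/p + 1/q = 1.
p = 9, so q = 9/(9 - 1) = 1.125
|y|^q = 7.071^1.125 = 9.0295
f*(7.071) = 9.0295 / 1.125 = 8.0263


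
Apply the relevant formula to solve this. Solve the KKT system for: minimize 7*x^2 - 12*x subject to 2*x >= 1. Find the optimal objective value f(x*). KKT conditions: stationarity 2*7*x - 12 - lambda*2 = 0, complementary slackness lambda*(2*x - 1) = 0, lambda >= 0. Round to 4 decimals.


Step 1: Try lambda = 0 (constraint inactive).
Stationarity: 2*7*x - 12 = 0
x* = 12/(2*7) = 6/7 = 0.8571 (rounded; the exact value 6/7 is used below)
Check constraint: 2*0.8571 = 1.7142 >= 1 -- satisfied.
Step 2: Compute optimal value.
f(x*) = 7*(6/7)^2 - 12*(6/7) = -5.1429


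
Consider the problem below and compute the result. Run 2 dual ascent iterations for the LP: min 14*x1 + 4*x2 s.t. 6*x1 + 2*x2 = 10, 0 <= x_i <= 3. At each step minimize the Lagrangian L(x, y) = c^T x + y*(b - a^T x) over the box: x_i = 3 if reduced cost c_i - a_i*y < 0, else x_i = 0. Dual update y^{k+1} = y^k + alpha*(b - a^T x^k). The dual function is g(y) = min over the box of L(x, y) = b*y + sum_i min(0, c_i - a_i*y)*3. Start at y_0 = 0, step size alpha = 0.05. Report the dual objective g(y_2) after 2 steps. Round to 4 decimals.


Dual ascent for LP: min 14*x1 + 4*x2, 6*x1 + 2*x2 = 10, 0 <= x_i <= 3
Step 1: y^k = 0.0, reduced costs: (14.0, 4.0)
  x^k = (0.0, 0.0), subgradient = b - a^T x = 10.0
  y^{k+1} = 0.0 + 0.05*10.0 = 0.5
Step 2: y^k = 0.5, reduced costs: (11.0, 3.0)
  x^k = (0.0, 0.0), subgradient = b - a^T x = 10.0
  y^{k+1} = 0.5 + 0.05*10.0 = 1.0
Dual objective at y_2 = 1.0: reduced costs (8.0, 2.0), box minimizer x = (0.0, 0.0)
g(y_2) = b*y + (c1 - a1*y)*x1 + (c2 - a2*y)*x2 = 10*1.0 + 8.0*0.0 + 2.0*0.0 = 10.0 + 0.0 + 0.0 = 10.0


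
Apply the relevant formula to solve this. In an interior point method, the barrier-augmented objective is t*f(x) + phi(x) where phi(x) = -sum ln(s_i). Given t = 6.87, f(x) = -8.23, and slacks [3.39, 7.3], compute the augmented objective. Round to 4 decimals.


Step 1: Compute log-barrier.
ln values: [1.2208, 1.9879]
phi = -(1.2208 + 1.9879) = -3.2087
Step 2: Compute augmented objective.
t*f(x) = 6.87*-8.23 = -56.5401
Total = -56.5401 - 3.2087 = -59.7488


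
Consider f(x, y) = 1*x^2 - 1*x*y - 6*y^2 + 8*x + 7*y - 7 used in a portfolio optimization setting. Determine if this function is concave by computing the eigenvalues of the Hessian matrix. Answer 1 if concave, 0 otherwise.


The Hessian of f(x,y) = 1*x^2 - 1*x*y - 6*y^2 + 8*x + 7*y - 7 is:
H = [[2, -1], [-1, -12]]
Trace = 2 - 12 = -10
Determinant = 2*-12 - (-1)^2 = -25
Discriminant = (-10)^2 - 4*-25 = 200.0
Eigenvalues: lambda_1 = -12.0711, lambda_2 = 2.0711
The function is not concave.

0


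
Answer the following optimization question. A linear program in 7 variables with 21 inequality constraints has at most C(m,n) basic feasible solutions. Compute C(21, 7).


Each vertex corresponds to some choice of n active constraints out of m, so the number of vertices is at most C(m, n) = m! / (n!(m-n)!).
m = 21, n = 7
Numerator: 21 * 20 * 19 * 18 * 17 * 16 * 15
Denominator: 7! = 5040
C(21, 7) = 116280


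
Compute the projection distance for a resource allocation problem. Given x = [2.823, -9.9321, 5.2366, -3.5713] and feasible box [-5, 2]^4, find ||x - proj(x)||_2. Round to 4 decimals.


Project each component onto [-5, 2].
clip(2.823) = 2.0, clip(-9.9321) = -5.0, clip(5.2366) = 2.0, clip(-3.5713) = -3.5713
Projection = [2.0, -5.0, 2.0, -3.5713]
Squared diffs: [0.6773, 24.3256, 10.4756, 0.0]
Distance = sqrt(35.4785) = 5.9564


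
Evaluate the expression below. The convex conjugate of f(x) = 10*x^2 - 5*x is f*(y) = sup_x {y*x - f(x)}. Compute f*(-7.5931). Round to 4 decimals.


f*(y) = sup_x {y*x - a*x^2 - b*x} = sup_x {(y-b)*x - a*x^2}
FOC: (y - b) - 2a*x = 0 => x* = (y - b)/(2a)
x* = (-7.5931 + 5)/(2*10) = -0.1297
f*(-7.5931) = (y-b)^2/(4a) = (-7.5931 + 5)^2/(4*10)
= 6.7242/40 = 0.1681


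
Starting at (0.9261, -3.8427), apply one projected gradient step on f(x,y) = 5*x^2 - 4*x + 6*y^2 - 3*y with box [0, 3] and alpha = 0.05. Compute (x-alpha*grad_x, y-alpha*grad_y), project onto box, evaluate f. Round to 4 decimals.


Step 1: Compute gradient at (0.9261, -3.8427).
grad_x = 2*5*0.9261 - 4 = 5.261
grad_y = 2*6*-3.8427 - 3 = -49.1124
Step 2: Gradient step.
x_raw = 0.9261 - 0.05*5.261 = 0.6631
y_raw = -3.8427 - 0.05*-49.1124 = -1.3871
Step 3: Project onto [0, 3].
x_proj = clip(0.6631) = 0.6631
y_proj = clip(-1.3871) = 0.0
Step 4: Evaluate f.
f(0.6631, 0.0) = -0.454


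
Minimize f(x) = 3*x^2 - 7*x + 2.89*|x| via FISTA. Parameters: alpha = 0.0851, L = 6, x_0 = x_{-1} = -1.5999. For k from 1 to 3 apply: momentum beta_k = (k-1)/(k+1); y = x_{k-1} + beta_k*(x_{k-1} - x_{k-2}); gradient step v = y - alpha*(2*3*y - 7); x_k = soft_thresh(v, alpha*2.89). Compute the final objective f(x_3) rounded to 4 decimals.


FISTA on f(x) = 3*x^2 - 7*x + 2.89*|x|
L = 6, alpha = 0.0851
Iteration 1: beta = 0.0, y = -1.5999 + 0.0*(-1.5999 + 1.5999) = -1.5999
  grad(y) = -16.5994, v = y - alpha*grad = -0.1873
  prox(v) = soft_thresh(-0.1873, 0.2459) = 0.0
Iteration 2: beta = 0.3333, y = 0.0 + 0.3333*(0.0 + 1.5999) = 0.5333
  grad(y) = -3.8002, v = y - alpha*grad = 0.8567
  prox(v) = soft_thresh(0.8567, 0.2459) = 0.6108
Iteration 3: beta = 0.5, y = 0.6108 + 0.5*(0.6108 - 0.0) = 0.9161
  grad(y) = -1.5032, v = y - alpha*grad = 1.0441
  prox(v) = soft_thresh(1.0441, 0.2459) = 0.7981
f(x_3) = 3*0.7981^2 - 7*0.7981 + 2.89*|0.7981| = -1.3693


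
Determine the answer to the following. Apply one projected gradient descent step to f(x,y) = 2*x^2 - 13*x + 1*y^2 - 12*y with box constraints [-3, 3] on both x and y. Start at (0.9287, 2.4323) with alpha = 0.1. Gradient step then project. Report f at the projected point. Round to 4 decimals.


Step 1: Compute gradient at (0.9287, 2.4323).
grad_x = 2*2*0.9287 - 13 = -9.2852
grad_y = 2*1*2.4323 - 12 = -7.1354
Step 2: Gradient step.
x_raw = 0.9287 - 0.1*-9.2852 = 1.8572
y_raw = 2.4323 - 0.1*-7.1354 = 3.1458
Step 3: Project onto [-3, 3].
x_proj = clip(1.8572) = 1.8572
y_proj = clip(3.1458) = 3.0
Step 4: Evaluate f.
f(1.8572, 3.0) = -44.2453


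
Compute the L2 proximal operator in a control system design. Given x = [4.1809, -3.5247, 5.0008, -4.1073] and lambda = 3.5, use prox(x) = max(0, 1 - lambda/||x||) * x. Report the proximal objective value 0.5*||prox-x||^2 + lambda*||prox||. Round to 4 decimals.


Step 1: Compute ||x||.
||x|| = 8.4724
Step 2: Compute scaling factor.
scale = max(0, 1 - 3.5/8.4724) = 0.5869
Step 3: prox(x) = [2.4537, -2.0686, 2.9349, -2.4105]
||prox(x)|| = 4.9724
Step 4: Proximal objective.
0.5*||prox-x||^2 = 6.125
lambda*||prox|| = 17.4034
Total = 23.5284


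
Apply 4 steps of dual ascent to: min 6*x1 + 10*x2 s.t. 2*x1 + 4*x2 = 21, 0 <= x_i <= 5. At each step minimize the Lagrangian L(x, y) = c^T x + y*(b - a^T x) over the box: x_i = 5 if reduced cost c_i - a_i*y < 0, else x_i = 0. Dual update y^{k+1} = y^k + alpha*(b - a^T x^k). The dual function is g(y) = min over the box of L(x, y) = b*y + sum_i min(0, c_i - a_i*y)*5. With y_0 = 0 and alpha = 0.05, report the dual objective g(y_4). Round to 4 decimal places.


Dual ascent for LP: min 6*x1 + 10*x2, 2*x1 + 4*x2 = 21, 0 <= x_i <= 5
Step 1: y^k = 0.0, reduced costs: (6.0, 10.0)
  x^k = (0.0, 0.0), subgradient = b - a^T x = 21.0
  y^{k+1} = 0.0 + 0.05*21.0 = 1.05
Step 2: y^k = 1.05, reduced costs: (3.9, 5.8)
  x^k = (0.0, 0.0), subgradient = b - a^T x = 21.0
  y^{k+1} = 1.05 + 0.05*21.0 = 2.1
Step 3: y^k = 2.1, reduced costs: (1.8, 1.6)
  x^k = (0.0, 0.0), subgradient = b - a^T x = 21.0
  y^{k+1} = 2.1 + 0.05*21.0 = 3.15
Step 4: y^k = 3.15, reduced costs: (-0.3, -2.6)
  x^k = (5.0, 5.0), subgradient = b - a^T x = -9.0
  y^{k+1} = 3.15 + 0.05*-9.0 = 2.7
Dual objective at y_4 = 2.7: reduced costs (0.6, -0.8), box minimizer x = (0.0, 5.0)
g(y_4) = b*y + (c1 - a1*y)*x1 + (c2 - a2*y)*x2 = 21*2.7 + 0.6*0.0 + (-0.8)*5.0 = 56.7 + 0.0 - 4.0 = 52.7


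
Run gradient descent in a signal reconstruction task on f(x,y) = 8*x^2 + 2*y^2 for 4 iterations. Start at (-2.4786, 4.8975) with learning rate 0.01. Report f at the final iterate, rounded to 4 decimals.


Gradient descent on f(x,y) = 8*x^2 + 2*y^2.
Starting point: (-2.4786, 4.8975), alpha = 0.01
Step 1: grad_x = 2*8*-2.4786 = -39.6576, grad_y = 2*2*4.8975 = 19.59
  x_1 = -2.4786 - 0.01*-39.6576 = -2.082
  y_1 = 4.8975 - 0.01*19.59 = 4.7016
Step 2: grad_x = 2*8*-2.082 = -33.3124, grad_y = 2*2*4.7016 = 18.8064
  x_2 = -2.082 - 0.01*-33.3124 = -1.7489
  y_2 = 4.7016 - 0.01*18.8064 = 4.5135
Step 3: grad_x = 2*8*-1.7489 = -27.9824, grad_y = 2*2*4.5135 = 18.0541
  x_3 = -1.7489 - 0.01*-27.9824 = -1.4691
  y_3 = 4.5135 - 0.01*18.0541 = 4.333
Step 4: grad_x = 2*8*-1.4691 = -23.5052, grad_y = 2*2*4.333 = 17.332
  x_4 = -1.4691 - 0.01*-23.5052 = -1.234
  y_4 = 4.333 - 0.01*17.332 = 4.1597
f(-1.234, 4.1597) = 8*(-1.234)^2 + 2*4.1597^2 = 46.7883


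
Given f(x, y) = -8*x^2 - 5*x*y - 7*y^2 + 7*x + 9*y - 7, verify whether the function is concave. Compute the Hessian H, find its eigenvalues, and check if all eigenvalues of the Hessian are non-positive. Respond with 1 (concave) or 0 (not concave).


The Hessian of f(x,y) = -8*x^2 - 5*x*y - 7*y^2 + 7*x + 9*y - 7 is:
H = [[-16, -5], [-5, -14]]
Trace = -16 - 14 = -30
Determinant = -16*-14 - (-5)^2 = 199
Discriminant = (-30)^2 - 4*199 = 104.0
Eigenvalues: lambda_1 = -20.099, lambda_2 = -9.901
The function is concave.

1


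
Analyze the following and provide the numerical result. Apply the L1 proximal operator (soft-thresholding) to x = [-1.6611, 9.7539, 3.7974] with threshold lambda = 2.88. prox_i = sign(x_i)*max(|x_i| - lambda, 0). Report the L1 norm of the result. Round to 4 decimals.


Soft-thresholding with lambda = 2.88:
prox(-1.6611) = sign(-1.6611)*max(|-1.6611| - 2.88, 0) = 0.0
prox(9.7539) = sign(9.7539)*max(|9.7539| - 2.88, 0) = 6.8739
prox(3.7974) = sign(3.7974)*max(|3.7974| - 2.88, 0) = 0.9174
prox(x) = [0.0, 6.8739, 0.9174]
||prox(x)||_1 = 0.0 + 6.8739 + 0.9174 = 7.7913


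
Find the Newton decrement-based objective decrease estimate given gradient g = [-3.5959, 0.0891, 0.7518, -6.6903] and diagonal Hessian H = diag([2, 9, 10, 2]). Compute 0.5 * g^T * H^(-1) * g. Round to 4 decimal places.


Step 1: H is diagonal, so H^(-1) * g = [-1.798, 0.0099, 0.0752, -3.3452].
Step 2: g^T H^(-1) g = sum_i g_i^2 / H_ii
  = (-3.5959)^2/2 + (0.0891)^2/9 + (0.7518)^2/10 + (-6.6903)^2/2
  = 6.4652 + 0.0009 + 0.0565 + 22.3801 = 28.9027
Step 3: Objective decrease = 0.5 * g^T H^(-1) g = 14.4514


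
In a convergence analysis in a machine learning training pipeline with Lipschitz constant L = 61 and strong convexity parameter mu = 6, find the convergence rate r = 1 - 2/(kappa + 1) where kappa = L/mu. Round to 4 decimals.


Step 1: Compute the condition number.
kappa = L/mu = 61/6 = 10.1667
Step 2: Compute the convergence rate.
r = 1 - 2/(kappa + 1) = 1 - 2*mu/(L + mu) = (L - mu)/(L + mu) = 55/67 = 0.8209


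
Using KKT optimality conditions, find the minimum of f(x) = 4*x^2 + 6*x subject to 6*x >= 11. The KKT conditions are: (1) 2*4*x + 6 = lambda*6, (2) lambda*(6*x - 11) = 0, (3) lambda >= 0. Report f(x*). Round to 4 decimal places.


Step 1: Try lambda = 0 (constraint inactive).
x_unc = -6/(2*4) = -0.75
Check: 6*-0.75 = -4.5 < 11 -- violated!
Step 2: Constraint must be active: 6*x = 11
x* = 11/6 = 1.8333 (rounded; the exact value 11/6 is used below)
lambda = (2*4*(11/6) + 6)/6 = 3.4444
Step 3: Compute optimal value.
f(x*) = 4*(11/6)^2 + 6*(11/6) = 24.4444


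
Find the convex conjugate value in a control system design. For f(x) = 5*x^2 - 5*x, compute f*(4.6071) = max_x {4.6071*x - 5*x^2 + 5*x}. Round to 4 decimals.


f*(y) = sup_x {y*x - a*x^2 - b*x} = sup_x {(y-b)*x - a*x^2}
FOC: (y - b) - 2a*x = 0 => x* = (y - b)/(2a)
x* = (4.6071 + 5)/(2*5) = 0.9607
f*(4.6071) = (y-b)^2/(4a) = (4.6071 + 5)^2/(4*5)
= 92.2964/20 = 4.6148


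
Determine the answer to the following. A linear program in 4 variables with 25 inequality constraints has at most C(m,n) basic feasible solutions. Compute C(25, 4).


Each vertex corresponds to some choice of n active constraints out of m, so the number of vertices is at most C(m, n) = m! / (n!(m-n)!).
m = 25, n = 4
Numerator: 25 * 24 * 23 * 22
Denominator: 4! = 24
C(25, 4) = 12650


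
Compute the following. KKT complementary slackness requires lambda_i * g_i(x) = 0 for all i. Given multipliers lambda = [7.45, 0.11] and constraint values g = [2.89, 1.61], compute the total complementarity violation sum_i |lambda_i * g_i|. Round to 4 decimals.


KKT complementary slackness check:
lambda_1 * g_1 = 7.45 * 2.89 = 21.5305
lambda_2 * g_2 = 0.11 * 1.61 = 0.1771
Total violation = 21.5305 + 0.1771 = 21.7076


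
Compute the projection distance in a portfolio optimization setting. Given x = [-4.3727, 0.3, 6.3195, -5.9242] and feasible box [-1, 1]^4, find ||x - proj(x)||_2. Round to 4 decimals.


Project each component onto [-1, 1].
clip(-4.3727) = -1.0, clip(0.3) = 0.3, clip(6.3195) = 1.0, clip(-5.9242) = -1.0
Projection = [-1.0, 0.3, 1.0, -1.0]
Squared diffs: [11.3751, 0.0, 28.2971, 24.2477]
Distance = sqrt(63.9199) = 7.995


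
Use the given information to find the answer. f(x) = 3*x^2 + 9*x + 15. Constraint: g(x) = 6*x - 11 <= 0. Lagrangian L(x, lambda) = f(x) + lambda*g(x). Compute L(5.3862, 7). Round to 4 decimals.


Step 1: Evaluate f(x).
f(5.3862) = 3*5.3862^2 + 9*5.3862 + 15 = 150.5093
Step 2: Evaluate g(x).
g(5.3862) = 6*5.3862 - 11 = 21.3172
Step 3: Compute Lagrangian.
L = 150.5093 + 7*21.3172 = 299.7297


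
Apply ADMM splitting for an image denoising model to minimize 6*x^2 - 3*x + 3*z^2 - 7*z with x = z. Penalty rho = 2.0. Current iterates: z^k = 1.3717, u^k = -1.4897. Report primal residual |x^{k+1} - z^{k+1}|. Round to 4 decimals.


ADMM iteration with rho = 2.0, z^k = 1.3717, u^k = -1.4897
Step 1: x-update.
Minimize 6*x^2 - 3*x + (2.0/2)*(x - 1.3717 - 1.4897)^2
FOC: (2*6 + 2.0)*x = 3 + 2.0*(1.3717 + 1.4897)
x^{k+1} = 0.6231
Step 2: z-update.
Minimize 3*z^2 - 7*z + (2.0/2)*(0.6231 - z - 1.4897)^2
FOC: (2*3 + 2.0)*z = 7 + 2.0*(0.6231 - 1.4897)
z^{k+1} = 0.6583
Step 3: u-update.
u^{k+1} = -1.4897 + 0.6231 - 0.6583 = -1.525
Step 4: Primal residual = |0.6231 - 0.6583| = 0.0353


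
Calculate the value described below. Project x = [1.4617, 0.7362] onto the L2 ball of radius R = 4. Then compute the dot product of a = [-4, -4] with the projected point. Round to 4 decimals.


Step 1: Compute ||x|| (intermediates to 6 decimals).
||x|| = sqrt(1.4617^2 + 0.7362^2) = 1.63663
Step 2: Project.
Since ||x|| <= R, proj = x (no scaling needed).
proj(x) = [1.4617, 0.7362]
Step 3: Dot product.
a^T * proj(x) = -4*1.4617 - 4*0.7362 = -8.7916


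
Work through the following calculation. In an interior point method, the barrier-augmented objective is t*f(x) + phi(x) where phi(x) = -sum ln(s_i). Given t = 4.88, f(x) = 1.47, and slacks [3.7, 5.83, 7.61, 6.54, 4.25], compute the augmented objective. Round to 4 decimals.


Step 1: Compute log-barrier.
ln values: [1.3083, 1.763, 2.0295, 1.8779, 1.4469]
phi = -(1.3083 + 1.763 + 2.0295 + 1.8779 + 1.4469) = -8.4257
Step 2: Compute augmented objective.
t*f(x) = 4.88*1.47 = 7.1736
Total = 7.1736 - 8.4257 = -1.2521


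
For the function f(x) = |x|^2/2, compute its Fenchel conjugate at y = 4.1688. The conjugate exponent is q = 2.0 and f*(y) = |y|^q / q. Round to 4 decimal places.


The conjugate exponent q satisfies 1/p + 1/q = 1.
p = 2, so q = 2/(2 - 1) = 2.0
|y|^q = 4.1688^2.0 = 17.3789
f*(4.1688) = 17.3789 / 2.0 = 8.6894


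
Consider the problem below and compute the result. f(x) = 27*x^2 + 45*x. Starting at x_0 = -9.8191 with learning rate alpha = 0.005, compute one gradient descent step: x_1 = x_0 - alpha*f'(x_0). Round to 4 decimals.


We compute the gradient at x_0 and apply the update.
f'(x) = 54*x + 45
f'(-9.8191) = 54*-9.8191 + 45 = -485.2314
x_1 = -9.8191 - 0.005*-485.2314 = -7.3929


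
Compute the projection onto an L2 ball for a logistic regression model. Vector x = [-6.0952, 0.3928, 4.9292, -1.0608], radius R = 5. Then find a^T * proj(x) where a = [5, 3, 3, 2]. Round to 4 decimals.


Step 1: Compute ||x|| (intermediates to 6 decimals).
||x|| = sqrt((-6.0952)^2 + 0.3928^2 + 4.9292^2 + (-1.0608)^2) = 7.920105
Step 2: Project.
Since ||x|| > R, scale = R/||x|| = 5/7.920105 = 0.631305, proj(x) = scale * x
proj(x) = [-3.84793, 0.247977, 3.111829, -0.669688]
Step 3: Dot product.
a^T * proj(x) = 5*(-3.84793) + 3*0.247977 + 3*3.111829 + 2*(-0.669688) = -10.4996


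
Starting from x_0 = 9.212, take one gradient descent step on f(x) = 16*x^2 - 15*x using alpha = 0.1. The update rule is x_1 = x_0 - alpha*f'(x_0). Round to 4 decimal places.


We compute the gradient at x_0 and apply the update.
f'(x) = 32*x - 15
f'(9.212) = 32*9.212 - 15 = 279.784
x_1 = 9.212 - 0.1*279.784 = -18.7664


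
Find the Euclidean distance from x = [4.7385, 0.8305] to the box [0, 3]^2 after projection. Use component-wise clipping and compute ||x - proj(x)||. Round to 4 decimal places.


Project each component onto [0, 3].
clip(4.7385) = 3.0, clip(0.8305) = 0.8305
Projection = [3.0, 0.8305]
Squared diffs: [3.0224, 0.0]
Distance = sqrt(3.0224) = 1.7385


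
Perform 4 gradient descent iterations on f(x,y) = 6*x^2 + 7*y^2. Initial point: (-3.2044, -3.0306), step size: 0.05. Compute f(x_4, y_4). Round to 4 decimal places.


Gradient descent on f(x,y) = 6*x^2 + 7*y^2.
Starting point: (-3.2044, -3.0306), alpha = 0.05
Step 1: grad_x = 2*6*-3.2044 = -38.4528, grad_y = 2*7*-3.0306 = -42.4284
  x_1 = -3.2044 - 0.05*-38.4528 = -1.2818
  y_1 = -3.0306 - 0.05*-42.4284 = -0.9092
Step 2: grad_x = 2*6*-1.2818 = -15.3811, grad_y = 2*7*-0.9092 = -12.7285
  x_2 = -1.2818 - 0.05*-15.3811 = -0.5127
  y_2 = -0.9092 - 0.05*-12.7285 = -0.2728
Step 3: grad_x = 2*6*-0.5127 = -6.1524, grad_y = 2*7*-0.2728 = -3.8186
  x_3 = -0.5127 - 0.05*-6.1524 = -0.2051
  y_3 = -0.2728 - 0.05*-3.8186 = -0.0818
Step 4: grad_x = 2*6*-0.2051 = -2.461, grad_y = 2*7*-0.0818 = -1.1456
  x_4 = -0.2051 - 0.05*-2.461 = -0.082
  y_4 = -0.0818 - 0.05*-1.1456 = -0.0245
f(-0.082, -0.0245) = 6*(-0.082)^2 + 7*(-0.0245)^2 = 0.0446


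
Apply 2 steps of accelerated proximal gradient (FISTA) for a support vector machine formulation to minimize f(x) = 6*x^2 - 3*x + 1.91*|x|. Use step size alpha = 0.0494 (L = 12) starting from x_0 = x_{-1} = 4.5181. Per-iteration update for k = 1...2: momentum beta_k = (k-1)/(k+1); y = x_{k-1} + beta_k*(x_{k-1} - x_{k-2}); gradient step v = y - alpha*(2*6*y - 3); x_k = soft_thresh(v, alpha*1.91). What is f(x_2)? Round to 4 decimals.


FISTA on f(x) = 6*x^2 - 3*x + 1.91*|x|
L = 12, alpha = 0.0494
Iteration 1: beta = 0.0, y = 4.5181 + 0.0*(4.5181 - 4.5181) = 4.5181
  grad(y) = 51.2172, v = y - alpha*grad = 1.988
  prox(v) = soft_thresh(1.988, 0.0944) = 1.8936
Iteration 2: beta = 0.3333, y = 1.8936 + 0.3333*(1.8936 - 4.5181) = 1.0188
  grad(y) = 9.2255, v = y - alpha*grad = 0.5631
  prox(v) = soft_thresh(0.5631, 0.0944) = 0.4687
f(x_2) = 6*0.4687^2 - 3*0.4687 + 1.91*|0.4687| = 0.8072


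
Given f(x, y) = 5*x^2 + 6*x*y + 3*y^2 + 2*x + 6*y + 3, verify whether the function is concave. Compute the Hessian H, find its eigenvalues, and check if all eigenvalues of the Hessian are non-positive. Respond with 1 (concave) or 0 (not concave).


The Hessian of f(x,y) = 5*x^2 + 6*x*y + 3*y^2 + 2*x + 6*y + 3 is:
H = [[10, 6], [6, 6]]
Trace = 10 + 6 = 16
Determinant = 10*6 - (6)^2 = 24
Discriminant = (16)^2 - 4*24 = 160.0
Eigenvalues: lambda_1 = 1.6754, lambda_2 = 14.3246
The function is not concave.

0


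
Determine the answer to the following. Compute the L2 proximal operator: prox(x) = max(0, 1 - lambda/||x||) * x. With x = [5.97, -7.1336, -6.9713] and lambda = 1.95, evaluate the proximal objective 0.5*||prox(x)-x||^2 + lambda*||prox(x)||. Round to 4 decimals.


Step 1: Compute ||x||.
||x|| = 11.6245
Step 2: Compute scaling factor.
scale = max(0, 1 - 1.95/11.6245) = 0.8323
Step 3: prox(x) = [4.9685, -5.9369, -5.8019]
||prox(x)|| = 9.6745
Step 4: Proximal objective.
0.5*||prox-x||^2 = 1.9013
lambda*||prox|| = 18.8653
Total = 20.7665
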